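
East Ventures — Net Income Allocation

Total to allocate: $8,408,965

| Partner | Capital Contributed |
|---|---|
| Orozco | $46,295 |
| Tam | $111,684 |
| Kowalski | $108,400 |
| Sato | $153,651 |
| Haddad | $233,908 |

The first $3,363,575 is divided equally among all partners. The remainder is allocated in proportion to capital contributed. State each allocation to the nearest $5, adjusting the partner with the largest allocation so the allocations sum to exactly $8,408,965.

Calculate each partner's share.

Equal tier: $3,363,575 ÷ 5 = $672,715 apiece.
Remainder $5,045,390 by capital contributed (total 653,938): Orozco 357,184.21 → $357,185; Tam 861,686.18 → $861,685; Kowalski 836,348.82 → $836,350; Sato 1,185,478.16 → $1,185,480; Haddad 1,804,692.62 → $1,804,695.
Rounding difference −$5 on remainder applied to Haddad.
Totals: Orozco $672,715 + $357,185 = $1,029,900; Tam $672,715 + $861,685 = $1,534,400; Kowalski $672,715 + $836,350 = $1,509,065; Sato $672,715 + $1,185,480 = $1,858,195; Haddad $672,715 + $1,804,690 = $2,477,405.

Orozco: $1,029,900; Tam: $1,534,400; Kowalski: $1,509,065; Sato: $1,858,195; Haddad: $2,477,405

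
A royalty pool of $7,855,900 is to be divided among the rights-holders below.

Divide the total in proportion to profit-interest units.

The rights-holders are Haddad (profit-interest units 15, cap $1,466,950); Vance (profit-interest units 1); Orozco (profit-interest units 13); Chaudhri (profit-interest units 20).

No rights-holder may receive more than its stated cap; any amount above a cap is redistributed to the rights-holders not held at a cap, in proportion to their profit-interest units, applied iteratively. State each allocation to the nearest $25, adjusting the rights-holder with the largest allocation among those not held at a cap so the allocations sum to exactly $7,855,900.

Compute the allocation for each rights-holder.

Haddad: $1,466,950 | Vance: $187,900 | Orozco: $2,442,825 | Chaudhri: $3,758,225

Sum of profit-interest units: 49.
Unconstrained shares: Haddad 2,404,867.35; Vance 160,324.49; Orozco 2,084,218.37; Chaudhri 3,206,489.80.
Held at cap: Haddad ($1,466,950); balance $6,388,950 reallocated over remaining profit-interest units 34.
Redistributed shares: Vance 187,910.29 → $187,900; Orozco 2,442,833.82 → $2,442,825; Chaudhri 3,758,205.88 → $3,758,200.
Rounding difference +$25 applied to Chaudhri → $3,758,225.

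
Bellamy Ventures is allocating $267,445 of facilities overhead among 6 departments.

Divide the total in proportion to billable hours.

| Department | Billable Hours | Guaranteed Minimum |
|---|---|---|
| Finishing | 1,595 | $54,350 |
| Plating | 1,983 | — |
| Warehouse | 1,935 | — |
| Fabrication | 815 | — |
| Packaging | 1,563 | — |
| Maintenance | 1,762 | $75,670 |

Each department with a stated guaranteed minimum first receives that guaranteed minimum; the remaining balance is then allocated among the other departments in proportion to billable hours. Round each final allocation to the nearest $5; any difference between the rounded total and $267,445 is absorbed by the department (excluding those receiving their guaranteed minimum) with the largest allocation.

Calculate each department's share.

Fund the minimums — Finishing $54,350; Maintenance $75,670. Residual $137,425.
Residual split over remaining billable hours 6,296: Plating 43,283.64 → $43,285; Warehouse 42,235.92 → $42,235; Fabrication 17,789.29 → $17,790; Packaging 34,116.15 → $34,115.

Finishing: $54,350 · Plating: $43,285 · Warehouse: $42,235 · Fabrication: $17,790 · Packaging: $34,115 · Maintenance: $75,670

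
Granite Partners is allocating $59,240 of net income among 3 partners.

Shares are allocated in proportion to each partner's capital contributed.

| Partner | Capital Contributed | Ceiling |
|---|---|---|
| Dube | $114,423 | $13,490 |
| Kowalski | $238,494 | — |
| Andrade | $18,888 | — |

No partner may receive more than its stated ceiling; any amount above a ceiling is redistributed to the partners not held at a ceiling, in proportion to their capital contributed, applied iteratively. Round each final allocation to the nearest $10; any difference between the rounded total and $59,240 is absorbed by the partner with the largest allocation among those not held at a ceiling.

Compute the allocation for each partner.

Dube: $13,490 · Kowalski: $42,390 · Andrade: $3,360

Total capital contributed = 371,805.
Pro-rata shares before constraints: Dube 18,231.11; Kowalski 37,999.45; Andrade 3,009.44.
Held at cap: Dube ($13,490); residual $45,750 reallocated over remaining capital contributed 257,382.
Shares after redistribution: Kowalski 42,392.63 → $42,390; Andrade 3,357.37 → $3,360.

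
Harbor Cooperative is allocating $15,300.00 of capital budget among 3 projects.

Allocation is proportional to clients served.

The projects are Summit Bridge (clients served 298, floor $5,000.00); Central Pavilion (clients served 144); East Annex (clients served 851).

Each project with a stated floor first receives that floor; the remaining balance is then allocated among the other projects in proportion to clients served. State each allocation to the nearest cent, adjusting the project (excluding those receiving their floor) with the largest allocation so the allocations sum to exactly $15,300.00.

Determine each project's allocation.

Guaranteed amounts: Summit Bridge $5,000.00. Remaining pool $10,300.00.
Remaining pool split over remaining clients served 995: Central Pavilion 1,490.6533 → $1,490.65; East Annex 8,809.3467 → $8,809.35.

Summit Bridge: $5,000.00; Central Pavilion: $1,490.65; East Annex: $8,809.35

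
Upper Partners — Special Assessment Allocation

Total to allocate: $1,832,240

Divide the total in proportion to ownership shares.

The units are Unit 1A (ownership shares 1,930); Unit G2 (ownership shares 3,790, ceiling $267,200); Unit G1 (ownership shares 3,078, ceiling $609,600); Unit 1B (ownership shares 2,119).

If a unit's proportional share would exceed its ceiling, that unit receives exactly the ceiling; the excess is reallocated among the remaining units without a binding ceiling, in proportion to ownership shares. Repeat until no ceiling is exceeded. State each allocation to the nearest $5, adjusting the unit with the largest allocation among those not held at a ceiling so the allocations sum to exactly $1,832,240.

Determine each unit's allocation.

Ownership shares total: 10,917.
Unconstrained shares: Unit 1A 323,918.95; Unit G2 636,089.55; Unit G1 516,591.99; Unit 1B 355,639.51.
Held at cap: Unit G2 ($267,200); remaining pool $1,565,040 reallocated over remaining ownership shares 7,127.
Held at cap: Unit G1 ($609,600); remaining pool $955,440 reallocated over remaining ownership shares 4,049.
Remaining shares: Unit 1A 455,420.89 → $455,420; Unit 1B 500,019.11 → $500,020.

Unit 1A: $455,420 | Unit G2: $267,200 | Unit G1: $609,600 | Unit 1B: $500,020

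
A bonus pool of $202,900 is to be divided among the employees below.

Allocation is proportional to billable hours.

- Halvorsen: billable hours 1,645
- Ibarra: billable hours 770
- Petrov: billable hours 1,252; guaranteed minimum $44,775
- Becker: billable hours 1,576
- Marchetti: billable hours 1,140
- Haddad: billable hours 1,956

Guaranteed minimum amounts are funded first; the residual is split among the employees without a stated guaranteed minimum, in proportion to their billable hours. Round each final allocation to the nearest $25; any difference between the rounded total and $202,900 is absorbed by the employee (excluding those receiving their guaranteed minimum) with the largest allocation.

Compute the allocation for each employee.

Minimums first: Petrov $44,775. Residual $158,125.
Residual split over remaining billable hours 7,087: Halvorsen 36,703.21 → $36,700; Ibarra 17,180.22 → $17,175; Becker 35,163.68 → $35,175; Marchetti 25,435.66 → $25,425; Haddad 43,642.23 → $43,650.

Halvorsen: $36,700; Ibarra: $17,175; Petrov: $44,775; Becker: $35,175; Marchetti: $25,425; Haddad: $43,650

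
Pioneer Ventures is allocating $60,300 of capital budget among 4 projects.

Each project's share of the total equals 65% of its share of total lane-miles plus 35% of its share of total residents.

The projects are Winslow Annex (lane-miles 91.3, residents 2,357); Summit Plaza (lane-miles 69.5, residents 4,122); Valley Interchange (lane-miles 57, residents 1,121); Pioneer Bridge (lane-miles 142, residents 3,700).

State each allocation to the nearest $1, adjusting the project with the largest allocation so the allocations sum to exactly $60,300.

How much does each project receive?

Winslow Annex: $14,348 · Summit Plaza: $15,270 · Valley Interchange: $8,303 · Pioneer Bridge: $22,379

Lane-miles total 359.8; residents total 11,300.
Composite weights (65% lane-miles + 35% residents): Winslow Annex 0.2379; Summit Plaza 0.2532; Valley Interchange 0.1377; Pioneer Bridge 0.3711.
Proportional shares: Winslow Annex 14,347.98; Summit Plaza 15,269.67; Valley Interchange 8,303.02; Pioneer Bridge 22,379.33.
Rounded to nearest $1: Winslow Annex $14,348; Summit Plaza $15,270; Valley Interchange $8,303; Pioneer Bridge $22,379. Sum = $60,300.
Sum already equals the total — no adjustment.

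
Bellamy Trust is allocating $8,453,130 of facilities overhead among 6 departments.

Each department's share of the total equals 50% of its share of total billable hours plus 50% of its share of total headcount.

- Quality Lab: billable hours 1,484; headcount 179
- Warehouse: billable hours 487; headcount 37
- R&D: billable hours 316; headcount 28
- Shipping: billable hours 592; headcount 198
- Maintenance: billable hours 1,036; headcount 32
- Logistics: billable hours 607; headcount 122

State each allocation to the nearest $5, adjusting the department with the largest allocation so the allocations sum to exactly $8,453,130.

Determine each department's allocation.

Totals — billable hours 4,522, headcount 596.
Combined weights (50% billable hours + 50% headcount): Quality Lab 0.3143; Warehouse 0.0849; R&D 0.0584; Shipping 0.2316; Maintenance 0.1414; Logistics 0.1695.
Pro-rata amounts: Quality Lab 2,656,433.91; Warehouse 717,570.34; R&D 493,918.29; Shipping 1,957,450.27; Maintenance 1,195,244.87; Logistics 1,432,512.33.
At nearest $5: Quality Lab $2,656,435; Warehouse $717,570; R&D $493,920; Shipping $1,957,450; Maintenance $1,195,245; Logistics $1,432,510. Sum = $8,453,130.
Rounded total matches; no reconciliation needed.

Quality Lab: $2,656,435 · Warehouse: $717,570 · R&D: $493,920 · Shipping: $1,957,450 · Maintenance: $1,195,245 · Logistics: $1,432,510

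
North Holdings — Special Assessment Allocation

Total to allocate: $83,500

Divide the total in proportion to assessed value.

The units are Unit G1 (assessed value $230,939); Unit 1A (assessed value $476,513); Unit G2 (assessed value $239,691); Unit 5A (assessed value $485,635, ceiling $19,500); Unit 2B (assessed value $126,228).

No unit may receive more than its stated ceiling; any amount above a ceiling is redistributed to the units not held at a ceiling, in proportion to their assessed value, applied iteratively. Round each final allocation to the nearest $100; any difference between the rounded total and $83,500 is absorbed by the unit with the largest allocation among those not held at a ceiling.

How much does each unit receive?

Unit G1: $13,800 · Unit 1A: $28,400 · Unit G2: $14,300 · Unit 5A: $19,500 · Unit 2B: $7,500

Total assessed value = 1,559,006.
Pro-rata shares before constraints: Unit G1 12,369.04; Unit 1A 25,521.93; Unit G2 12,837.79; Unit 5A 26,010.50; Unit 2B 6,760.74.
Cap binds for Unit 5A ($19,500); balance $64,000 reallocated over remaining assessed value 1,073,371.
Remaining shares: Unit G1 13,769.79 → $13,800; Unit 1A 28,412.20 → $28,400; Unit G2 14,291.63 → $14,300; Unit 2B 7,526.37 → $7,500.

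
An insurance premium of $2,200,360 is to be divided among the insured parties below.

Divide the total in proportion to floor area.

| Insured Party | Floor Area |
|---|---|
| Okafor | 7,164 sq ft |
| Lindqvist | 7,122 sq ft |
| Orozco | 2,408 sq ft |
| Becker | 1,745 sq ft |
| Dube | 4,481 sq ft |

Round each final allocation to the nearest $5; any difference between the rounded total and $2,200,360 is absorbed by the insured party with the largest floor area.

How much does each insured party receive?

Floor area total: 7,164 + 7,122 + 2,408 + 1,745 + 4,481 = 22,920.
Unrounded shares: Okafor 687,756.50; Lindqvist 683,724.43; Orozco 231,172.20; Becker 167,523.05; Dube 430,183.82.
At nearest $5: Okafor $687,755; Lindqvist $683,725; Orozco $231,170; Becker $167,525; Dube $430,185. Sum = $2,200,360.
No rounding difference to absorb.

Okafor: $687,755; Lindqvist: $683,725; Orozco: $231,170; Becker: $167,525; Dube: $430,185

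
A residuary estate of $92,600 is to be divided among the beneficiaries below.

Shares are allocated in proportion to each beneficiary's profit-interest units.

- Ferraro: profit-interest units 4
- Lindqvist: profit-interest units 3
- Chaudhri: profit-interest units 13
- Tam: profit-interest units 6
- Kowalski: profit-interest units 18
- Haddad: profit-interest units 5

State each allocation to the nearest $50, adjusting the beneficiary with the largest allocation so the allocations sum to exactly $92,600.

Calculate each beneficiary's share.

Total profit-interest units = 49.
Proportional shares: Ferraro 4/49 × $92,600 = 7,559.18; Lindqvist 3/49 × $92,600 = 5,669.39; Chaudhri 13/49 × $92,600 = 24,567.35; Tam 6/49 × $92,600 = 11,338.78; Kowalski 18/49 × $92,600 = 34,016.33; Haddad 5/49 × $92,600 = 9,448.98.
At nearest $50: Ferraro $7,550; Lindqvist $5,650; Chaudhri $24,550; Tam $11,350; Kowalski $34,000; Haddad $9,450. Sum = $92,550.
Difference $92,600 − $92,550 = +$50 applied to largest allocation (Kowalski): Kowalski becomes $34,050.

Ferraro: $7,550 | Lindqvist: $5,650 | Chaudhri: $24,550 | Tam: $11,350 | Kowalski: $34,050 | Haddad: $9,450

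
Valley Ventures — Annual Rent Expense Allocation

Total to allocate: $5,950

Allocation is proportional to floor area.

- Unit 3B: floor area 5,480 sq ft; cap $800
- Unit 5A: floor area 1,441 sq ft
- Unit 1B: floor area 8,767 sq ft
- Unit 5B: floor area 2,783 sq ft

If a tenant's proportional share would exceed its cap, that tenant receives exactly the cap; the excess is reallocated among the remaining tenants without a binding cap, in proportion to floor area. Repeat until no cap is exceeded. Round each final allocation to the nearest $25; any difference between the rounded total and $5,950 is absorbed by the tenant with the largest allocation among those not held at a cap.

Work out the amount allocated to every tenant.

Combined floor area = 18,471.
Pro-rata shares before constraints: Unit 3B 1,765.25; Unit 5A 464.18; Unit 1B 2,824.08; Unit 5B 896.48.
Held at cap: Unit 3B ($800); remaining pool $5,150 reallocated over remaining floor area 12,991.
Remaining shares: Unit 5A 571.25 → $575; Unit 1B 3,475.49 → $3,475; Unit 5B 1,103.26 → $1,100.

Unit 3B: $800 · Unit 5A: $575 · Unit 1B: $3,475 · Unit 5B: $1,100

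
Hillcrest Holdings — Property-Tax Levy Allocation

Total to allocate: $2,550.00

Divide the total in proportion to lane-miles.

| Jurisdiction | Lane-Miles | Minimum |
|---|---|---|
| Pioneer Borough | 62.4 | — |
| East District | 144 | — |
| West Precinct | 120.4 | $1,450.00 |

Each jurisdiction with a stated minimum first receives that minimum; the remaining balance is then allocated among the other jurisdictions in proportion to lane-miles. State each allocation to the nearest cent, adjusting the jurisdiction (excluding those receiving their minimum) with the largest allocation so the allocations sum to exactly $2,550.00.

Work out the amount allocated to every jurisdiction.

Pioneer Borough: $332.56 | East District: $767.44 | West Precinct: $1,450.00

Fund the minimums — West Precinct $1,450.00. Residual $1,100.00.
Residual split over remaining lane-miles 206.4: Pioneer Borough 332.5581 → $332.56; East District 767.4419 → $767.44.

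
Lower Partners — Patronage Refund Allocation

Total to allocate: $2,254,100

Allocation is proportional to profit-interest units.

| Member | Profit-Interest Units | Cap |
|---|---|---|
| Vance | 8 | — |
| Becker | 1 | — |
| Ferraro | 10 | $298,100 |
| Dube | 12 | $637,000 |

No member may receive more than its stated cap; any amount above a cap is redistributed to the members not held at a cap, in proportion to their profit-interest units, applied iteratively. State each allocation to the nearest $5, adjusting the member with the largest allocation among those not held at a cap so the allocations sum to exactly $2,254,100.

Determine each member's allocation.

Vance: $1,172,445; Becker: $146,555; Ferraro: $298,100; Dube: $637,000

Combined profit-interest units = 31.
Unconstrained shares: Vance 581,703.23; Becker 72,712.90; Ferraro 727,129.03; Dube 872,554.84.
Capped: Ferraro ($298,100), Dube ($637,000); remaining pool $1,319,000 reallocated over remaining profit-interest units 9.
Remaining shares: Vance 1,172,444.44 → $1,172,445; Becker 146,555.56 → $146,555.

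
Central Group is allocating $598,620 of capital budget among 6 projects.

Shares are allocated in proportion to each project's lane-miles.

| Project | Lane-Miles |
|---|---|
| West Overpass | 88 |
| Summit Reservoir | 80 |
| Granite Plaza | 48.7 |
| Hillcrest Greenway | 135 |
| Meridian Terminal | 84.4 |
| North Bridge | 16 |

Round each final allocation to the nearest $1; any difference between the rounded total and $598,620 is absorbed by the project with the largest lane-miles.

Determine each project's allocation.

West Overpass: $116,520; Summit Reservoir: $105,927; Granite Plaza: $64,483; Hillcrest Greenway: $178,752; Meridian Terminal: $111,753; North Bridge: $21,185

Lane-miles total: 88 + 80 + 48.7 + 135 + 84.4 + 16 = 452.1.
Unrounded shares: West Overpass 116,519.71; Summit Reservoir 105,927.01; Granite Plaza 64,483.07; Hillcrest Greenway 178,751.82; Meridian Terminal 111,752.99; North Bridge 21,185.40.
At nearest $1: West Overpass $116,520; Summit Reservoir $105,927; Granite Plaza $64,483; Hillcrest Greenway $178,752; Meridian Terminal $111,753; North Bridge $21,185. Sum = $598,620.
No rounding difference to absorb.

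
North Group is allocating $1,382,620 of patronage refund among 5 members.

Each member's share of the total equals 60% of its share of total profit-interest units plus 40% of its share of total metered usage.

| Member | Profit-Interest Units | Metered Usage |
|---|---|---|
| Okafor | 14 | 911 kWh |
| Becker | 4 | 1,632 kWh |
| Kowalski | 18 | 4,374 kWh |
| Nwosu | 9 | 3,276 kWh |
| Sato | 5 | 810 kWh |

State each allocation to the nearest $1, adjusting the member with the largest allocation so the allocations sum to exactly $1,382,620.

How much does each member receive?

Profit-interest units total 50; metered usage total 11,003.
Composite weights (60% profit-interest units + 40% metered usage): Okafor 0.2011; Becker 0.1073; Kowalski 0.3750; Nwosu 0.2271; Sato 0.0894.
Unrounded shares: Okafor 278,070.10; Becker 148,395.60; Kowalski 518,497.96; Nwosu 313,985.80; Sato 123,670.54.
Rounded to nearest $1: Okafor $278,070; Becker $148,396; Kowalski $518,498; Nwosu $313,986; Sato $123,671. Sum = $1,382,621.
Difference $1,382,620 − $1,382,621 = −$1 applied to largest allocation (Kowalski): Kowalski becomes $518,497.

Okafor: $278,070 | Becker: $148,396 | Kowalski: $518,497 | Nwosu: $313,986 | Sato: $123,671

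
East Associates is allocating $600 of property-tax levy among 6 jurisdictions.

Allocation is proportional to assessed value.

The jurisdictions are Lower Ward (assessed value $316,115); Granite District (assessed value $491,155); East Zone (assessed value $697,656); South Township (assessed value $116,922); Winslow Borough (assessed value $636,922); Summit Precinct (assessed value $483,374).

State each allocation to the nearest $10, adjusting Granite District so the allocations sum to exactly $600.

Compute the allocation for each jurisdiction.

Assessed value total: 2,742,144.
Pro-rata amounts: Lower Ward 316,115/2,742,144 × $600 = 69.17; Granite District 491,155/2,742,144 × $600 = 107.47; East Zone 697,656/2,742,144 × $600 = 152.65; South Township 116,922/2,742,144 × $600 = 25.58; Winslow Borough 636,922/2,742,144 × $600 = 139.36; Summit Precinct 483,374/2,742,144 × $600 = 105.77.
After rounding ($10): Lower Ward $70; Granite District $110; East Zone $150; South Township $30; Winslow Borough $140; Summit Precinct $110. Sum = $610.
Difference $600 − $610 = −$10 applied to Granite District: Granite District becomes $100.

Lower Ward: $70; Granite District: $100; East Zone: $150; South Township: $30; Winslow Borough: $140; Summit Precinct: $110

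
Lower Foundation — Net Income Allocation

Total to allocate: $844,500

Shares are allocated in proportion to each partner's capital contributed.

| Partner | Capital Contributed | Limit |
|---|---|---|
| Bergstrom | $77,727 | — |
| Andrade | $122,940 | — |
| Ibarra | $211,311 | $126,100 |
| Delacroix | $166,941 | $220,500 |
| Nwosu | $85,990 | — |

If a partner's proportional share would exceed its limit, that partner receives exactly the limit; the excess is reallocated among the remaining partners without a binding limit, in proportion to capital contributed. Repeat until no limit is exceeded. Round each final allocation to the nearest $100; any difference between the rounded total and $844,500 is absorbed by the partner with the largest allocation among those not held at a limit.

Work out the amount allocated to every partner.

Combined capital contributed = 664,909.
Pro-rata shares before constraints: Bergstrom 98,720.96; Andrade 156,145.92; Ibarra 268,385.81; Delacroix 212,031.53; Nwosu 109,215.78.
Capped: Ibarra ($126,100); balance $718,400 reallocated over remaining capital contributed 453,598.
Capped: Delacroix ($220,500); balance $497,900 reallocated over remaining capital contributed 286,657.
Remaining shares: Bergstrom 135,005.51 → $135,000; Andrade 213,536.83 → $213,500; Nwosu 149,357.67 → $149,400.

Bergstrom: $135,000 · Andrade: $213,500 · Ibarra: $126,100 · Delacroix: $220,500 · Nwosu: $149,400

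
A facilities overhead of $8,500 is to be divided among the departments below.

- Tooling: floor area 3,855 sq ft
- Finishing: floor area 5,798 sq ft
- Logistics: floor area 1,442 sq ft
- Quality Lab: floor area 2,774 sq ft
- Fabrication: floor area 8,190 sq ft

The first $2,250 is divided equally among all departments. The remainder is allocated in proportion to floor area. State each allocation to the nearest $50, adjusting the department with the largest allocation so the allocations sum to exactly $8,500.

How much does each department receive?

Tooling: $1,550; Finishing: $2,100; Logistics: $850; Quality Lab: $1,250; Fabrication: $2,750

First tranche $2,250 split equally: $450 each.
Remainder $6,250 by floor area (total 22,059): Tooling 1,092.24 → $1,100; Finishing 1,642.75 → $1,650; Logistics 408.56 → $400; Quality Lab 785.96 → $800; Fabrication 2,320.48 → $2,300.
Totals: Tooling $450 + $1,100 = $1,550; Finishing $450 + $1,650 = $2,100; Logistics $450 + $400 = $850; Quality Lab $450 + $800 = $1,250; Fabrication $450 + $2,300 = $2,750.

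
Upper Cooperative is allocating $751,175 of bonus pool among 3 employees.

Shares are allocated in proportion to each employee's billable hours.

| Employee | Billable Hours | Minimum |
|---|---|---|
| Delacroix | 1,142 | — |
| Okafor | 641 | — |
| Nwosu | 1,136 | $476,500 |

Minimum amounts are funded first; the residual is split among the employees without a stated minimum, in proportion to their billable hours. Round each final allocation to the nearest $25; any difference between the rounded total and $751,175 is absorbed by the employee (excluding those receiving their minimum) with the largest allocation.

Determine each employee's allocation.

Delacroix: $175,925 · Okafor: $98,750 · Nwosu: $476,500

Minimums first: Nwosu $476,500. Residual $274,675.
Residual split over remaining billable hours 1,783: Delacroix 175,927.57 → $175,925; Okafor 98,747.43 → $98,750.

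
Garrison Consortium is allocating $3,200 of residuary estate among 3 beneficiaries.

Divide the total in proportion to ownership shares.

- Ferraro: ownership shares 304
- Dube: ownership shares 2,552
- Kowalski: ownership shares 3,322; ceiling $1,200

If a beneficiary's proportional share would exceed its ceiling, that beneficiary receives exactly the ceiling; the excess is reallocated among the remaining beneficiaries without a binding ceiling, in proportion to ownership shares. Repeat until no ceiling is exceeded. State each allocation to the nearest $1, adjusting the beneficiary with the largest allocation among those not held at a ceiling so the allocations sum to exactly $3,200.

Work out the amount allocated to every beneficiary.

Ferraro: $213; Dube: $1,787; Kowalski: $1,200

Total ownership shares = 6,178.
Unconstrained shares: Ferraro 157.46; Dube 1,321.85; Kowalski 1,720.69.
Cap binds for Kowalski ($1,200); residual $2,000 reallocated over remaining ownership shares 2,856.
Redistributed shares: Ferraro 212.89 → $213; Dube 1,787.11 → $1,787.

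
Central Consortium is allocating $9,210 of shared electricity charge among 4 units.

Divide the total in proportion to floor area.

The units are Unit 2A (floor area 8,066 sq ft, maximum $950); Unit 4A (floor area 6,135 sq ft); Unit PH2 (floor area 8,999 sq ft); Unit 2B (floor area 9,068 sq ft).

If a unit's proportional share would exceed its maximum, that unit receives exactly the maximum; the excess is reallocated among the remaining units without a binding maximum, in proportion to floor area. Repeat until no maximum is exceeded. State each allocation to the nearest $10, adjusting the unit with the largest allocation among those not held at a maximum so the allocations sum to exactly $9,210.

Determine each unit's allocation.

Sum of floor area: 32,268.
Proportional shares (ignoring caps): Unit 2A 2,302.21; Unit 4A 1,751.06; Unit PH2 2,568.51; Unit 2B 2,588.21.
Held at cap: Unit 2A ($950); remaining pool $8,260 reallocated over remaining floor area 24,202.
Redistributed shares: Unit 4A 2,093.84 → $2,090; Unit PH2 3,071.31 → $3,070; Unit 2B 3,094.85 → $3,090.
Rounding difference +$10 applied to Unit 2B → $3,100.

Unit 2A: $950 | Unit 4A: $2,090 | Unit PH2: $3,070 | Unit 2B: $3,100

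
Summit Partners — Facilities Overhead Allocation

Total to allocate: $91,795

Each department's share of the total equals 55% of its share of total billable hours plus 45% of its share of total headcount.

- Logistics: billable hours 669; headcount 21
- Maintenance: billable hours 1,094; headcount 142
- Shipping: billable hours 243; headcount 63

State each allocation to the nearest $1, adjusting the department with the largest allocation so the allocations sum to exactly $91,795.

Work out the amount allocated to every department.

Billable hours total 2,006; headcount total 226.
Blended shares (55% billable hours + 45% headcount): Logistics 0.2252; Maintenance 0.5827; Shipping 0.1921.
Raw shares: Logistics 20,675.80; Maintenance 53,488.35; Shipping 17,630.85.
After rounding ($1): Logistics $20,676; Maintenance $53,488; Shipping $17,631. Sum = $91,795.
Rounded total matches; no reconciliation needed.

Logistics: $20,676 · Maintenance: $53,488 · Shipping: $17,631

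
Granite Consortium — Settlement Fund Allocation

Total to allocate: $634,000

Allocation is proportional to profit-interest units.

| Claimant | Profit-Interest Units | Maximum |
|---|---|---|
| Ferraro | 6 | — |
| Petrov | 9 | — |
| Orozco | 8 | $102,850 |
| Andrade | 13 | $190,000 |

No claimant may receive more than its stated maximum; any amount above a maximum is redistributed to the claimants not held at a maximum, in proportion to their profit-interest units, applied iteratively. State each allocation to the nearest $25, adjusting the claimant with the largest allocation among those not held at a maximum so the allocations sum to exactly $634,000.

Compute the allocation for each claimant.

Sum of profit-interest units: 36.
Pro-rata shares before constraints: Ferraro 105,666.67; Petrov 158,500.00; Orozco 140,888.89; Andrade 228,944.44.
Held at cap: Orozco ($102,850), Andrade ($190,000); balance $341,150 reallocated over remaining profit-interest units 15.
Shares after redistribution: Ferraro 136,460.00 → $136,450; Petrov 204,690.00 → $204,700.

Ferraro: $136,450; Petrov: $204,700; Orozco: $102,850; Andrade: $190,000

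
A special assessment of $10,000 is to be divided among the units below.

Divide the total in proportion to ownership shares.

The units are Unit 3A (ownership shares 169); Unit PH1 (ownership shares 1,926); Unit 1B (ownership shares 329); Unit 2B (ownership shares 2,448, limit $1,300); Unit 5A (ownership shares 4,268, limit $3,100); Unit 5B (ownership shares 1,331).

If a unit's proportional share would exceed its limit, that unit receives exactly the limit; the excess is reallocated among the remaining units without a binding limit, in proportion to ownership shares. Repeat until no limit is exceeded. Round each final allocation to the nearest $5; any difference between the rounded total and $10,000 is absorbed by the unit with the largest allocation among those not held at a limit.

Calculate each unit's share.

Unit 3A: $250; Unit PH1: $2,875; Unit 1B: $490; Unit 2B: $1,300; Unit 5A: $3,100; Unit 5B: $1,985

Ownership shares total: 10,471.
Pro-rata shares before constraints: Unit 3A 161.40; Unit PH1 1,839.37; Unit 1B 314.20; Unit 2B 2,337.89; Unit 5A 4,076.02; Unit 5B 1,271.13.
Capped: Unit 2B ($1,300), Unit 5A ($3,100); balance $5,600 reallocated over remaining ownership shares 3,755.
Shares after redistribution: Unit 3A 252.04 → $250; Unit PH1 2,872.33 → $2,870; Unit 1B 490.65 → $490; Unit 5B 1,984.98 → $1,985.
Rounding difference +$5 applied to Unit PH1 → $2,875.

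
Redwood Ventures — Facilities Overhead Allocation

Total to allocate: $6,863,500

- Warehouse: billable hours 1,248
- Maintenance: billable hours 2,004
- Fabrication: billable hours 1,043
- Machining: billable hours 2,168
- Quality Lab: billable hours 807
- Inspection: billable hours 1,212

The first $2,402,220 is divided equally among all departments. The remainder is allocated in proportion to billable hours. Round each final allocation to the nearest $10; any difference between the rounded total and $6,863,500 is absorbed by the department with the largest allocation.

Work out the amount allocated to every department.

Warehouse: $1,056,780 | Maintenance: $1,454,410 | Fabrication: $948,960 | Machining: $1,540,670 | Quality Lab: $824,830 | Inspection: $1,037,850

First tranche $2,402,220 split equally: $400,370 each.
Remainder $4,461,280 by billable hours (total 8,482): Warehouse 656,410.92 → $656,410; Maintenance 1,054,044.46 → $1,054,040; Fabrication 548,587.01 → $548,590; Machining 1,140,303.59 → $1,140,300; Quality Lab 424,458.02 → $424,460; Inspection 637,475.99 → $637,480.
Totals: Warehouse $400,370 + $656,410 = $1,056,780; Maintenance $400,370 + $1,054,040 = $1,454,410; Fabrication $400,370 + $548,590 = $948,960; Machining $400,370 + $1,140,300 = $1,540,670; Quality Lab $400,370 + $424,460 = $824,830; Inspection $400,370 + $637,480 = $1,037,850.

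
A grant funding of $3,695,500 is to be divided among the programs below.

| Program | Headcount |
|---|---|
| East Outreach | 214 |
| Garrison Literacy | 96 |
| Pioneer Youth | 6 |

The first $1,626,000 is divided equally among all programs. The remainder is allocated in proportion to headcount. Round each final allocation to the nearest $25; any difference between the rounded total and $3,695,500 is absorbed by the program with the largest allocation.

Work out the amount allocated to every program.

East Outreach: $1,943,500 · Garrison Literacy: $1,170,700 · Pioneer Youth: $581,300

Equal tier: $1,626,000 ÷ 3 = $542,000 apiece.
Remainder $2,069,500 by headcount (total 316): East Outreach 1,401,496.84 → $1,401,500; Garrison Literacy 628,708.86 → $628,700; Pioneer Youth 39,294.30 → $39,300.
Totals: East Outreach $542,000 + $1,401,500 = $1,943,500; Garrison Literacy $542,000 + $628,700 = $1,170,700; Pioneer Youth $542,000 + $39,300 = $581,300.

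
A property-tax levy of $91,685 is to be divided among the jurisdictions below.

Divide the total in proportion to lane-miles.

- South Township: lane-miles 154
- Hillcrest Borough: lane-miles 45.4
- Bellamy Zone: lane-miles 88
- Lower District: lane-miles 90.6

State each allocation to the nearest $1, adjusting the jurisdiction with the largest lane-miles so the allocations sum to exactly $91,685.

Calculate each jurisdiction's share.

Lane-miles total: 154 + 45.4 + 88 + 90.6 = 378.
Raw shares: South Township 37,353.15; Hillcrest Borough 11,011.90; Bellamy Zone 21,344.66; Lower District 21,975.29.
At nearest $1: South Township $37,353; Hillcrest Borough $11,012; Bellamy Zone $21,345; Lower District $21,975. Sum = $91,685.
Rounded total matches; no reconciliation needed.

South Township: $37,353 · Hillcrest Borough: $11,012 · Bellamy Zone: $21,345 · Lower District: $21,975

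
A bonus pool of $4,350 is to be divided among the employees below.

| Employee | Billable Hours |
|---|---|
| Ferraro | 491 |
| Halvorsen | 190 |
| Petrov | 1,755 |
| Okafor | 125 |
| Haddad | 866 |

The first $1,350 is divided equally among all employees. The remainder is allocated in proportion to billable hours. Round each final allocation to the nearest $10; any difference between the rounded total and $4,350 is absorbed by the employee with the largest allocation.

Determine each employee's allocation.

Ferraro: $700 | Halvorsen: $440 | Petrov: $1,800 | Okafor: $380 | Haddad: $1,030

$1,350 shared equally gives $270 per employee.
Remainder $3,000 by billable hours (total 3,427): Ferraro 429.82 → $430; Halvorsen 166.33 → $170; Petrov 1,536.33 → $1,540; Okafor 109.43 → $110; Haddad 758.10 → $760.
Rounding difference −$10 on remainder applied to Petrov.
Totals: Ferraro $270 + $430 = $700; Halvorsen $270 + $170 = $440; Petrov $270 + $1,530 = $1,800; Okafor $270 + $110 = $380; Haddad $270 + $760 = $1,030.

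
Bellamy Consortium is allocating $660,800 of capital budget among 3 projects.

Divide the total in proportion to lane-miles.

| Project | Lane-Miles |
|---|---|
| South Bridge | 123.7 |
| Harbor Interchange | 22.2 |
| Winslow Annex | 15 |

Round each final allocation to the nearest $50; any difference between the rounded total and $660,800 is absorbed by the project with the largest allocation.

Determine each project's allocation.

Combined lane-miles = 160.9.
Proportional shares: South Bridge 123.7/160.9 × $660,800 = 508,023.37; Harbor Interchange 22.2/160.9 × $660,800 = 91,173.15; Winslow Annex 15/160.9 × $660,800 = 61,603.48.
After rounding ($50): South Bridge $508,000; Harbor Interchange $91,150; Winslow Annex $61,600. Sum = $660,750.
Difference $660,800 − $660,750 = +$50 applied to largest allocation (South Bridge): South Bridge becomes $508,050.

South Bridge: $508,050 | Harbor Interchange: $91,150 | Winslow Annex: $61,600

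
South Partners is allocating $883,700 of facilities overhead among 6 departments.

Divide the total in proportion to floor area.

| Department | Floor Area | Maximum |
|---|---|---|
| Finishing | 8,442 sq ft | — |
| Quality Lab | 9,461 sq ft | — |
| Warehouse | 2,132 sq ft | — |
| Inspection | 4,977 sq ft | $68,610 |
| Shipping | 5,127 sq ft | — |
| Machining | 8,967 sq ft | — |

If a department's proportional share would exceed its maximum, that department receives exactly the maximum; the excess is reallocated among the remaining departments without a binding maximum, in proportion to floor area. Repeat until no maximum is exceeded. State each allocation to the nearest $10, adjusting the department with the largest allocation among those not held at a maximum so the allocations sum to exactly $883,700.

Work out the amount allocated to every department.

Finishing: $201,620 · Quality Lab: $225,940 · Warehouse: $50,920 · Inspection: $68,610 · Shipping: $122,450 · Machining: $214,160

Floor area total: 39,106.
Unconstrained shares: Finishing 190,768.56; Quality Lab 213,795.47; Warehouse 48,177.99; Inspection 112,468.03; Shipping 115,857.67; Machining 202,632.28.
Cap binds for Inspection ($68,610); residual $815,090 reallocated over remaining floor area 34,129.
Remaining shares: Finishing 201,617.09 → $201,620; Quality Lab 225,953.49 → $225,950; Warehouse 50,917.75 → $50,920; Shipping 122,446.20 → $122,450; Machining 214,155.47 → $214,160.
Rounding difference −$10 applied to Quality Lab → $225,940.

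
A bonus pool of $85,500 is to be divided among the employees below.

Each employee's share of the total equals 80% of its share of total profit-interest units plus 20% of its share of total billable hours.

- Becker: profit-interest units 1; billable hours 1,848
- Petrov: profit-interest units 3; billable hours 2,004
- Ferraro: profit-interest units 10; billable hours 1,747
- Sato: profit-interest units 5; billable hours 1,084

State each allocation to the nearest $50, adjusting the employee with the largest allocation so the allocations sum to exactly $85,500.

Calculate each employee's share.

Profit-interest units total 19; billable hours total 6,683.
Composite weights (80% profit-interest units + 20% billable hours): Becker 0.0974; Petrov 0.1863; Ferraro 0.4733; Sato 0.2430.
Unrounded shares: Becker 8,328.54; Petrov 15,927.70; Ferraro 40,470.10; Sato 20,773.66.
Rounded to nearest $50: Becker $8,350; Petrov $15,950; Ferraro $40,450; Sato $20,750. Sum = $85,500.
Rounded total matches; no reconciliation needed.

Becker: $8,350 | Petrov: $15,950 | Ferraro: $40,450 | Sato: $20,750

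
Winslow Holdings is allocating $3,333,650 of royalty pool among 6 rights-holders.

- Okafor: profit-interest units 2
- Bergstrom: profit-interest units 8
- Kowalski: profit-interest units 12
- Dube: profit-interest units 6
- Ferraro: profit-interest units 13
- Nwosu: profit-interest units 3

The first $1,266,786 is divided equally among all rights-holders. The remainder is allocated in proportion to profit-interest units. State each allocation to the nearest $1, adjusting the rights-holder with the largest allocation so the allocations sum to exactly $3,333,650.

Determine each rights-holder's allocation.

Okafor: $305,079 · Bergstrom: $586,924 · Kowalski: $774,821 · Dube: $492,976 · Ferraro: $821,796 · Nwosu: $352,054

Equal tier: $1,266,786 ÷ 6 = $211,131 apiece.
Remainder $2,066,864 by profit-interest units (total 44): Okafor 93,948.36 → $93,948; Bergstrom 375,793.45 → $375,793; Kowalski 563,690.18 → $563,690; Dube 281,845.09 → $281,845; Ferraro 610,664.36 → $610,664; Nwosu 140,922.55 → $140,923.
Rounding difference +$1 on remainder applied to Ferraro.
Totals: Okafor $211,131 + $93,948 = $305,079; Bergstrom $211,131 + $375,793 = $586,924; Kowalski $211,131 + $563,690 = $774,821; Dube $211,131 + $281,845 = $492,976; Ferraro $211,131 + $610,665 = $821,796; Nwosu $211,131 + $140,923 = $352,054.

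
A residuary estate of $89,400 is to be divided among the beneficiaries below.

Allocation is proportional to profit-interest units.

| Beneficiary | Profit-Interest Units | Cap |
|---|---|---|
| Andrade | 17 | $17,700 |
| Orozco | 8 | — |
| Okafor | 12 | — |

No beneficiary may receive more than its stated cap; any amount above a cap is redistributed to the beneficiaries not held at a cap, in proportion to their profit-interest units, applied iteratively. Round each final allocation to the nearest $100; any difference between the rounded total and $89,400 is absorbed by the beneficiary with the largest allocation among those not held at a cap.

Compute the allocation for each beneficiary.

Profit-interest units total: 37.
Pro-rata shares before constraints: Andrade 41,075.68; Orozco 19,329.73; Okafor 28,994.59.
Capped: Andrade ($17,700); remaining pool $71,700 reallocated over remaining profit-interest units 20.
Shares after redistribution: Orozco 28,680.00 → $28,700; Okafor 43,020.00 → $43,000.

Andrade: $17,700 | Orozco: $28,700 | Okafor: $43,000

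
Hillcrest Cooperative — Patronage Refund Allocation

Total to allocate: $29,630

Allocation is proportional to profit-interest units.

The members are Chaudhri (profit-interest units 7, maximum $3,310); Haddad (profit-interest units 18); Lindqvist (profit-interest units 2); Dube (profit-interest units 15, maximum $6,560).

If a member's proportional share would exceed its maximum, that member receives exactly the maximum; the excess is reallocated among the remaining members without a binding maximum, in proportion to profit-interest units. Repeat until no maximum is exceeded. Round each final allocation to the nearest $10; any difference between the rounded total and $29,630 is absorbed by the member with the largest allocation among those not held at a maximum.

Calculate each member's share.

Sum of profit-interest units: 42.
Proportional shares (ignoring caps): Chaudhri 4,938.33; Haddad 12,698.57; Lindqvist 1,410.95; Dube 10,582.14.
Held at cap: Chaudhri ($3,310), Dube ($6,560); residual $19,760 reallocated over remaining profit-interest units 20.
Remaining shares: Haddad 17,784.00 → $17,780; Lindqvist 1,976.00 → $1,980.

Chaudhri: $3,310; Haddad: $17,780; Lindqvist: $1,980; Dube: $6,560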